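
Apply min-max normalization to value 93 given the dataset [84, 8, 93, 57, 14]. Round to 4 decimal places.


Min = 8, Max = 93
Range = 93 - 8 = 85
Scaled = (x - min) / (max - min)
= (93 - 8) / 85
= 85 / 85
= 1.0000

1.0000


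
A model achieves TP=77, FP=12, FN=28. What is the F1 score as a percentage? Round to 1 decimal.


Precision = TP / (TP + FP) = 77 / 89 = 0.8652
Recall = TP / (TP + FN) = 77 / 105 = 0.7333
F1 = 2 * P * R / (P + R)
= 2 * 0.8652 * 0.7333 / (0.8652 + 0.7333)
= 1.2689 / 1.5985
= 0.7938
As percentage: 79.4%

79.4


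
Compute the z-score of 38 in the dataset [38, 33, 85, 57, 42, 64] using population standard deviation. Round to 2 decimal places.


Mean = (38 + 33 + 85 + 57 + 42 + 64) / 6 = 53.1667
Variance = sum((x_i - mean)^2) / n = 317.8056
Std = sqrt(317.8056) = 17.8271
Z = (x - mean) / std
= (38 - 53.1667) / 17.8271
= -15.1667 / 17.8271
= -0.85

-0.85


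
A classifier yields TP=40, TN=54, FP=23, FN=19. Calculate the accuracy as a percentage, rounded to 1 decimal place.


Accuracy = (TP + TN) / (TP + TN + FP + FN) * 100
= (40 + 54) / (40 + 54 + 23 + 19)
= 94 / 136
= 0.6912
= 69.1%

69.1


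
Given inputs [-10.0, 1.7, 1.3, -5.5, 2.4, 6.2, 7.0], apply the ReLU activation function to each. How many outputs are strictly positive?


ReLU(x) = max(0, x) for each element:
ReLU(-10.0) = 0
ReLU(1.7) = 1.7
ReLU(1.3) = 1.3
ReLU(-5.5) = 0
ReLU(2.4) = 2.4
ReLU(6.2) = 6.2
ReLU(7.0) = 7.0
Active neurons (>0): 5

5


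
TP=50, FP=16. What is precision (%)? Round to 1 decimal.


Precision = TP / (TP + FP) * 100
= 50 / (50 + 16)
= 50 / 66
= 0.7576
= 75.8%

75.8


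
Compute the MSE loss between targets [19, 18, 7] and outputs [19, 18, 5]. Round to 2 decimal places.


Differences: [0, 0, 2]
Squared errors: [0, 0, 4]
Sum of squared errors = 4
MSE = 4 / 3 = 1.33

1.33


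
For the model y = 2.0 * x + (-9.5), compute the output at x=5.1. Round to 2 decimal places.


y = 2.0 * 5.1 + (-9.5)
= 10.2 + (-9.5)
= 0.70

0.70


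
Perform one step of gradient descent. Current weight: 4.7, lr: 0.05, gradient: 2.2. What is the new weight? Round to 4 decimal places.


w_new = w_old - lr * gradient
= 4.7 - 0.05 * 2.2
= 4.7 - (0.11)
= 4.5900

4.5900


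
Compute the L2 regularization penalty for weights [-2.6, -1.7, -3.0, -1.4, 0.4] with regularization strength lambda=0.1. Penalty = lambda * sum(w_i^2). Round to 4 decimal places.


Squaring each weight:
(-2.6)^2 = 6.76
(-1.7)^2 = 2.89
(-3.0)^2 = 9.0
(-1.4)^2 = 1.96
0.4^2 = 0.16
Sum of squares = 20.77
Penalty = 0.1 * 20.77 = 2.0770

2.0770


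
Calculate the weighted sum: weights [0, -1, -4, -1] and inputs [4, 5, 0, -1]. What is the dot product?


Element-wise products:
0 * 4 = 0
-1 * 5 = -5
-4 * 0 = 0
-1 * -1 = 1
Sum = 0 + -5 + 0 + 1
= -4

-4


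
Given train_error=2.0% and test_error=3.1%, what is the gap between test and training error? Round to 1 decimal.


Generalization gap = test_error - train_error
= 3.1 - 2.0
= 1.1%
A small gap suggests good generalization.

1.1


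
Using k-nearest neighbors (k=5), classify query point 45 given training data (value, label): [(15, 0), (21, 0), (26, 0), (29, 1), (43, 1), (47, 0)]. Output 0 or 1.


Distances from query 45:
Point 47 (class 0): distance = 2
Point 43 (class 1): distance = 2
Point 29 (class 1): distance = 16
Point 26 (class 0): distance = 19
Point 21 (class 0): distance = 24
K=5 nearest neighbors: classes = [0, 1, 1, 0, 0]
Votes for class 1: 2 / 5
Majority vote => class 0

0


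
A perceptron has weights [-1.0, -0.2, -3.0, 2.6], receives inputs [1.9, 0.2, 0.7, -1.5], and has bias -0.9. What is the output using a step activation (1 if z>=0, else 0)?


z = w . x + b
= -1.0*1.9 + -0.2*0.2 + -3.0*0.7 + 2.6*-1.5 + -0.9
= -1.9 + -0.04 + -2.1 + -3.9 + -0.9
= -7.94 + -0.9
= -8.84
Since z = -8.84 < 0, output = 0

0


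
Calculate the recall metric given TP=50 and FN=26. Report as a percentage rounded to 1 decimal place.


Recall = TP / (TP + FN) * 100
= 50 / (50 + 26)
= 50 / 76
= 0.6579
= 65.8%

65.8


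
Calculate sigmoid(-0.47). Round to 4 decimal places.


sigmoid(z) = 1 / (1 + exp(-z))
exp(-(-0.47)) = exp(0.47) = 1.6
1 + 1.6 = 2.6
1 / 2.6 = 0.3846

0.3846


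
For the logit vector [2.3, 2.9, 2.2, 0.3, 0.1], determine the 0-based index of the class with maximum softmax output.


Softmax is a monotonic transformation, so it preserves the argmax.
We need to find the index of the maximum logit.
Index 0: 2.3
Index 1: 2.9
Index 2: 2.2
Index 3: 0.3
Index 4: 0.1
Maximum logit = 2.9 at index 1

1


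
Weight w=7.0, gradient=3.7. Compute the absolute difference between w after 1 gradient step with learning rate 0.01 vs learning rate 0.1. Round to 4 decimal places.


With lr=0.01: w_new = 7.0 - 0.01 * 3.7 = 6.963
With lr=0.1: w_new = 7.0 - 0.1 * 3.7 = 6.63
Absolute difference = |6.963 - 6.63|
= 0.3330

0.3330


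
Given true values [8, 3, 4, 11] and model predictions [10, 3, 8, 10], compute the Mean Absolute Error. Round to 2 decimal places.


Absolute errors: [2, 0, 4, 1]
Sum of absolute errors = 7
MAE = 7 / 4 = 1.75

1.75


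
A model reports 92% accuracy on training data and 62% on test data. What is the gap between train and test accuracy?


Gap = train_accuracy - test_accuracy
= 92 - 62
= 30%
This large gap strongly indicates overfitting.

30


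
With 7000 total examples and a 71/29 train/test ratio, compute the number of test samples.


Train samples = 7000 * 71% = 4970
Test samples = 7000 - 4970
= 2030

2030


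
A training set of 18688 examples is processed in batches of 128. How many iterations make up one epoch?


Iterations per epoch = dataset_size / batch_size
= 18688 / 128
= 146

146


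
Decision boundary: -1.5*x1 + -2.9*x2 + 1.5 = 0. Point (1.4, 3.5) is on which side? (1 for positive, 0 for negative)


Compute -1.5 * 1.4 + -2.9 * 3.5 + 1.5
= -2.1 + -10.15 + 1.5
= -10.75
Since -10.75 < 0, the point is on the negative side.

0


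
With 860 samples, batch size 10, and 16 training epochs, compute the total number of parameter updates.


Iterations per epoch = 860 / 10 = 86
Total updates = iterations_per_epoch * epochs
= 86 * 16
= 1376

1376


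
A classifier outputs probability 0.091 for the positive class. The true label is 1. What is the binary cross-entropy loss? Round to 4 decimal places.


For y=1: Loss = -log(p)
= -log(0.091)
= -(-2.3969)
= 2.3969

2.3969


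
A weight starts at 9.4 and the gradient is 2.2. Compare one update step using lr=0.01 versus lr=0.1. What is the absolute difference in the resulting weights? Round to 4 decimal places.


With lr=0.01: w_new = 9.4 - 0.01 * 2.2 = 9.378
With lr=0.1: w_new = 9.4 - 0.1 * 2.2 = 9.18
Absolute difference = |9.378 - 9.18|
= 0.1980

0.1980


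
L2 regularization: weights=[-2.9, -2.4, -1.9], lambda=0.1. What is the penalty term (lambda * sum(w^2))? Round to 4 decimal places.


Squaring each weight:
(-2.9)^2 = 8.41
(-2.4)^2 = 5.76
(-1.9)^2 = 3.61
Sum of squares = 17.78
Penalty = 0.1 * 17.78 = 1.7780

1.7780


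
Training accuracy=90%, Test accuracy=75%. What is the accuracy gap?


Gap = train_accuracy - test_accuracy
= 90 - 75
= 15%
This gap suggests the model is overfitting.

15


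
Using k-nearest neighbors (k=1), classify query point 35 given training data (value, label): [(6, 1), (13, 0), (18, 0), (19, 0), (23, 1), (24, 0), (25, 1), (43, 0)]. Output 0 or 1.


Distances from query 35:
Point 43 (class 0): distance = 8
K=1 nearest neighbors: classes = [0]
Votes for class 1: 0 / 1
Majority vote => class 0

0


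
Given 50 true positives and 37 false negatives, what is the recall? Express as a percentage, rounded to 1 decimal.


Recall = TP / (TP + FN) * 100
= 50 / (50 + 37)
= 50 / 87
= 0.5747
= 57.5%

57.5


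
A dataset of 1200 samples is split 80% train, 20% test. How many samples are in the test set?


Train samples = 1200 * 80% = 960
Test samples = 1200 - 960
= 240

240


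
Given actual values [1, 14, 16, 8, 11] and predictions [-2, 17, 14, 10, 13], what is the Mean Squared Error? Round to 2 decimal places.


Differences: [3, -3, 2, -2, -2]
Squared errors: [9, 9, 4, 4, 4]
Sum of squared errors = 30
MSE = 30 / 5 = 6.00

6.00


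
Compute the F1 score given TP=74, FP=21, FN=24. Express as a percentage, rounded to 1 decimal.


Precision = TP / (TP + FP) = 74 / 95 = 0.7789
Recall = TP / (TP + FN) = 74 / 98 = 0.7551
F1 = 2 * P * R / (P + R)
= 2 * 0.7789 * 0.7551 / (0.7789 + 0.7551)
= 1.1764 / 1.534
= 0.7668
As percentage: 76.7%

76.7


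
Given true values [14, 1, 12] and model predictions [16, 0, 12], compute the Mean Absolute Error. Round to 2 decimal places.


Absolute errors: [2, 1, 0]
Sum of absolute errors = 3
MAE = 3 / 3 = 1.00

1.00


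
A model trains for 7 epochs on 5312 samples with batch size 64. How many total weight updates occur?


Iterations per epoch = 5312 / 64 = 83
Total updates = iterations_per_epoch * epochs
= 83 * 7
= 581

581


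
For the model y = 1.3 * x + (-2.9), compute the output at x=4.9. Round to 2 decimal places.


y = 1.3 * 4.9 + (-2.9)
= 6.37 + (-2.9)
= 3.47

3.47


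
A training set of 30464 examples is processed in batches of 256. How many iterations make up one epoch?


Iterations per epoch = dataset_size / batch_size
= 30464 / 256
= 119

119


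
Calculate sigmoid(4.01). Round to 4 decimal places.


sigmoid(z) = 1 / (1 + exp(-z))
exp(-(4.01)) = exp(-4.01) = 0.0181
1 + 0.0181 = 1.0181
1 / 1.0181 = 0.9822

0.9822


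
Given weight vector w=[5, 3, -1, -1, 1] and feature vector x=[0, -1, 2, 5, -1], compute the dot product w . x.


Element-wise products:
5 * 0 = 0
3 * -1 = -3
-1 * 2 = -2
-1 * 5 = -5
1 * -1 = -1
Sum = 0 + -3 + -2 + -5 + -1
= -11

-11


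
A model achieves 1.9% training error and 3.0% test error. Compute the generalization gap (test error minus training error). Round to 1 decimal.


Generalization gap = test_error - train_error
= 3.0 - 1.9
= 1.1%
A small gap suggests good generalization.

1.1


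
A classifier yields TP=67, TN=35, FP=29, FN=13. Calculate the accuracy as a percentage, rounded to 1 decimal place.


Accuracy = (TP + TN) / (TP + TN + FP + FN) * 100
= (67 + 35) / (67 + 35 + 29 + 13)
= 102 / 144
= 0.7083
= 70.8%

70.8


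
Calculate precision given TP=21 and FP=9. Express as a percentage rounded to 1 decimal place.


Precision = TP / (TP + FP) * 100
= 21 / (21 + 9)
= 21 / 30
= 0.7
= 70.0%

70.0


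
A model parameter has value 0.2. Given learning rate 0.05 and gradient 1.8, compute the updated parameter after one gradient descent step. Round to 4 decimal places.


w_new = w_old - lr * gradient
= 0.2 - 0.05 * 1.8
= 0.2 - (0.09)
= 0.1100

0.1100


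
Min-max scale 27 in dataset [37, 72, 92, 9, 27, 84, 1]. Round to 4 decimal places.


Min = 1, Max = 92
Range = 92 - 1 = 91
Scaled = (x - min) / (max - min)
= (27 - 1) / 91
= 26 / 91
= 0.2857

0.2857


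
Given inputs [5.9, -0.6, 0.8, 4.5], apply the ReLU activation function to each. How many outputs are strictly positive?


ReLU(x) = max(0, x) for each element:
ReLU(5.9) = 5.9
ReLU(-0.6) = 0
ReLU(0.8) = 0.8
ReLU(4.5) = 4.5
Active neurons (>0): 3

3


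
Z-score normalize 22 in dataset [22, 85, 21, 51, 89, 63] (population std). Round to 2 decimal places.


Mean = (22 + 85 + 21 + 51 + 89 + 63) / 6 = 55.1667
Variance = sum((x_i - mean)^2) / n = 730.1389
Std = sqrt(730.1389) = 27.0211
Z = (x - mean) / std
= (22 - 55.1667) / 27.0211
= -33.1667 / 27.0211
= -1.23

-1.23


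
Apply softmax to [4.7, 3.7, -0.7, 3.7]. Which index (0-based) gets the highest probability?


Softmax is a monotonic transformation, so it preserves the argmax.
We need to find the index of the maximum logit.
Index 0: 4.7
Index 1: 3.7
Index 2: -0.7
Index 3: 3.7
Maximum logit = 4.7 at index 0

0


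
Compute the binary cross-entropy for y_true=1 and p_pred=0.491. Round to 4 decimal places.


For y=1: Loss = -log(p)
= -log(0.491)
= -(-0.7113)
= 0.7113

0.7113


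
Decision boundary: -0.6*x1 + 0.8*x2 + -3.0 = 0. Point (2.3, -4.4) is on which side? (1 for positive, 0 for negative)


Compute -0.6 * 2.3 + 0.8 * -4.4 + -3.0
= -1.38 + -3.52 + -3.0
= -7.9
Since -7.9 < 0, the point is on the negative side.

0


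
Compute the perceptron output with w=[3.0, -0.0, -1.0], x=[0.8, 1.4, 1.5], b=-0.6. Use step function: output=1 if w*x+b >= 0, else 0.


z = w . x + b
= 3.0*0.8 + -0.0*1.4 + -1.0*1.5 + -0.6
= 2.4 + -0.0 + -1.5 + -0.6
= 0.9 + -0.6
= 0.3
Since z = 0.3 >= 0, output = 1

1


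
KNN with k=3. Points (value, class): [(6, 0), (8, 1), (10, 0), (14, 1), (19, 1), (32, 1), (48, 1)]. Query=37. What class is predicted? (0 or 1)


Distances from query 37:
Point 32 (class 1): distance = 5
Point 48 (class 1): distance = 11
Point 19 (class 1): distance = 18
K=3 nearest neighbors: classes = [1, 1, 1]
Votes for class 1: 3 / 3
Majority vote => class 1

1


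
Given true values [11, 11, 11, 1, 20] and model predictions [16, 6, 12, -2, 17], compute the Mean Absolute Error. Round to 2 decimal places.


Absolute errors: [5, 5, 1, 3, 3]
Sum of absolute errors = 17
MAE = 17 / 5 = 3.40

3.40


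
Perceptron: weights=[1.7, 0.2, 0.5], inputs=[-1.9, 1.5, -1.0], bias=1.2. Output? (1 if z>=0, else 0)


z = w . x + b
= 1.7*-1.9 + 0.2*1.5 + 0.5*-1.0 + 1.2
= -3.23 + 0.3 + -0.5 + 1.2
= -3.43 + 1.2
= -2.23
Since z = -2.23 < 0, output = 0

0


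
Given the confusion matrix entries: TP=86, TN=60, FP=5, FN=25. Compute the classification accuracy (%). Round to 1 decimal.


Accuracy = (TP + TN) / (TP + TN + FP + FN) * 100
= (86 + 60) / (86 + 60 + 5 + 25)
= 146 / 176
= 0.8295
= 83.0%

83.0


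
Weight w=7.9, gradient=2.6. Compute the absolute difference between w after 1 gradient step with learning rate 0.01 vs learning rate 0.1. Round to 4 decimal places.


With lr=0.01: w_new = 7.9 - 0.01 * 2.6 = 7.874
With lr=0.1: w_new = 7.9 - 0.1 * 2.6 = 7.64
Absolute difference = |7.874 - 7.64|
= 0.2340

0.2340


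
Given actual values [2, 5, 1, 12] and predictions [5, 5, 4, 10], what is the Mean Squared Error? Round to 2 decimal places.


Differences: [-3, 0, -3, 2]
Squared errors: [9, 0, 9, 4]
Sum of squared errors = 22
MSE = 22 / 4 = 5.50

5.50


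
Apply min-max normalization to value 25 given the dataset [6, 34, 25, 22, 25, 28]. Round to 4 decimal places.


Min = 6, Max = 34
Range = 34 - 6 = 28
Scaled = (x - min) / (max - min)
= (25 - 6) / 28
= 19 / 28
= 0.6786

0.6786


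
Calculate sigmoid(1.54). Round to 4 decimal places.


sigmoid(z) = 1 / (1 + exp(-z))
exp(-(1.54)) = exp(-1.54) = 0.2144
1 + 0.2144 = 1.2144
1 / 1.2144 = 0.8235

0.8235


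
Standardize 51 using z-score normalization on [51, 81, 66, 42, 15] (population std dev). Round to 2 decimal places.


Mean = (51 + 81 + 66 + 42 + 15) / 5 = 51.0
Variance = sum((x_i - mean)^2) / n = 500.4
Std = sqrt(500.4) = 22.3696
Z = (x - mean) / std
= (51 - 51.0) / 22.3696
= 0.0 / 22.3696
= 0.00

0.00


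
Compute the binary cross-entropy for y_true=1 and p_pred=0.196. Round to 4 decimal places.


For y=1: Loss = -log(p)
= -log(0.196)
= -(-1.6296)
= 1.6296

1.6296


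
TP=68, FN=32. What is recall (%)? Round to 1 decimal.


Recall = TP / (TP + FN) * 100
= 68 / (68 + 32)
= 68 / 100
= 0.68
= 68.0%

68.0


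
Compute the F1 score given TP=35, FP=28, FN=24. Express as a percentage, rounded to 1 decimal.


Precision = TP / (TP + FP) = 35 / 63 = 0.5556
Recall = TP / (TP + FN) = 35 / 59 = 0.5932
F1 = 2 * P * R / (P + R)
= 2 * 0.5556 * 0.5932 / (0.5556 + 0.5932)
= 0.6591 / 1.1488
= 0.5738
As percentage: 57.4%

57.4


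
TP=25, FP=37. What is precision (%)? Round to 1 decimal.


Precision = TP / (TP + FP) * 100
= 25 / (25 + 37)
= 25 / 62
= 0.4032
= 40.3%

40.3


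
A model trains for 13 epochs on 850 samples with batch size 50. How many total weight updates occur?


Iterations per epoch = 850 / 50 = 17
Total updates = iterations_per_epoch * epochs
= 17 * 13
= 221

221


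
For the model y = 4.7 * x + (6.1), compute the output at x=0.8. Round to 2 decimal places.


y = 4.7 * 0.8 + (6.1)
= 3.76 + (6.1)
= 9.86

9.86


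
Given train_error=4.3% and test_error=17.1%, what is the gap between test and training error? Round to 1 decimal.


Generalization gap = test_error - train_error
= 17.1 - 4.3
= 12.8%
A large gap suggests overfitting.

12.8


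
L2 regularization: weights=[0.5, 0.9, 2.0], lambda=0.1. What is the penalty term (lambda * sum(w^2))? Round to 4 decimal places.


Squaring each weight:
0.5^2 = 0.25
0.9^2 = 0.81
2.0^2 = 4.0
Sum of squares = 5.06
Penalty = 0.1 * 5.06 = 0.5060

0.5060


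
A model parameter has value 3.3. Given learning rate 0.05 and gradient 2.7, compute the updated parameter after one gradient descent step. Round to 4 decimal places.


w_new = w_old - lr * gradient
= 3.3 - 0.05 * 2.7
= 3.3 - (0.135)
= 3.1650

3.1650


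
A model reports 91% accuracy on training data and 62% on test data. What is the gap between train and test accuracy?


Gap = train_accuracy - test_accuracy
= 91 - 62
= 29%
This large gap strongly indicates overfitting.

29


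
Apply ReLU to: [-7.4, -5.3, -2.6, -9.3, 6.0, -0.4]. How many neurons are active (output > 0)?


ReLU(x) = max(0, x) for each element:
ReLU(-7.4) = 0
ReLU(-5.3) = 0
ReLU(-2.6) = 0
ReLU(-9.3) = 0
ReLU(6.0) = 6.0
ReLU(-0.4) = 0
Active neurons (>0): 1

1


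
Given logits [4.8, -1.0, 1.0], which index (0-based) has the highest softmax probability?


Softmax is a monotonic transformation, so it preserves the argmax.
We need to find the index of the maximum logit.
Index 0: 4.8
Index 1: -1.0
Index 2: 1.0
Maximum logit = 4.8 at index 0

0


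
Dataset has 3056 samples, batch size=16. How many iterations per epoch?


Iterations per epoch = dataset_size / batch_size
= 3056 / 16
= 191

191


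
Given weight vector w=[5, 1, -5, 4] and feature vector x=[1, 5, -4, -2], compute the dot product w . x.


Element-wise products:
5 * 1 = 5
1 * 5 = 5
-5 * -4 = 20
4 * -2 = -8
Sum = 5 + 5 + 20 + -8
= 22

22


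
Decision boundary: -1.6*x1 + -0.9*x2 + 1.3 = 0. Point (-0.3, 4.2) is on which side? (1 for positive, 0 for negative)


Compute -1.6 * -0.3 + -0.9 * 4.2 + 1.3
= 0.48 + -3.78 + 1.3
= -2.0
Since -2.0 < 0, the point is on the negative side.

0


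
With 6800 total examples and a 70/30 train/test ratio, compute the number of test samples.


Train samples = 6800 * 70% = 4760
Test samples = 6800 - 4760
= 2040

2040


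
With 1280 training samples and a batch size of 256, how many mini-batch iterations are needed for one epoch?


Iterations per epoch = dataset_size / batch_size
= 1280 / 256
= 5

5


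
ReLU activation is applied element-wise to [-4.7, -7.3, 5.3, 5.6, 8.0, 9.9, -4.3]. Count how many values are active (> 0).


ReLU(x) = max(0, x) for each element:
ReLU(-4.7) = 0
ReLU(-7.3) = 0
ReLU(5.3) = 5.3
ReLU(5.6) = 5.6
ReLU(8.0) = 8.0
ReLU(9.9) = 9.9
ReLU(-4.3) = 0
Active neurons (>0): 4

4


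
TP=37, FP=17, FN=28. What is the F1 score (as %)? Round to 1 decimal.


Precision = TP / (TP + FP) = 37 / 54 = 0.6852
Recall = TP / (TP + FN) = 37 / 65 = 0.5692
F1 = 2 * P * R / (P + R)
= 2 * 0.6852 * 0.5692 / (0.6852 + 0.5692)
= 0.7801 / 1.2544
= 0.6218
As percentage: 62.2%

62.2


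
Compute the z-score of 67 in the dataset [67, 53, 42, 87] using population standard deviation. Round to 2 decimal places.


Mean = (67 + 53 + 42 + 87) / 4 = 62.25
Variance = sum((x_i - mean)^2) / n = 282.6875
Std = sqrt(282.6875) = 16.8133
Z = (x - mean) / std
= (67 - 62.25) / 16.8133
= 4.75 / 16.8133
= 0.28

0.28


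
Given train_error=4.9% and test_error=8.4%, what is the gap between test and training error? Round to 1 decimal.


Generalization gap = test_error - train_error
= 8.4 - 4.9
= 3.5%
A moderate gap.

3.5


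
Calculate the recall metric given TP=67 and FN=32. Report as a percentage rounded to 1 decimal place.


Recall = TP / (TP + FN) * 100
= 67 / (67 + 32)
= 67 / 99
= 0.6768
= 67.7%

67.7


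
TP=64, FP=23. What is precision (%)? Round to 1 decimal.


Precision = TP / (TP + FP) * 100
= 64 / (64 + 23)
= 64 / 87
= 0.7356
= 73.6%

73.6


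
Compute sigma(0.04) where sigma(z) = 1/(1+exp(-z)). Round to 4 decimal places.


sigmoid(z) = 1 / (1 + exp(-z))
exp(-(0.04)) = exp(-0.04) = 0.9608
1 + 0.9608 = 1.9608
1 / 1.9608 = 0.5100

0.5100


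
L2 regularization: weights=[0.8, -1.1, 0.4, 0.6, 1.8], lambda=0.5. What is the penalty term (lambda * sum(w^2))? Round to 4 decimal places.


Squaring each weight:
0.8^2 = 0.64
(-1.1)^2 = 1.21
0.4^2 = 0.16
0.6^2 = 0.36
1.8^2 = 3.24
Sum of squares = 5.61
Penalty = 0.5 * 5.61 = 2.8050

2.8050


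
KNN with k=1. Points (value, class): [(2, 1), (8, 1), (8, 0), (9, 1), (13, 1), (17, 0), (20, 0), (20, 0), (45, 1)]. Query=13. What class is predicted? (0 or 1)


Distances from query 13:
Point 13 (class 1): distance = 0
K=1 nearest neighbors: classes = [1]
Votes for class 1: 1 / 1
Majority vote => class 1

1


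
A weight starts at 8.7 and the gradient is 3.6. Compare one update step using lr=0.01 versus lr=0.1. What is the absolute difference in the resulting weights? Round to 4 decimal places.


With lr=0.01: w_new = 8.7 - 0.01 * 3.6 = 8.664
With lr=0.1: w_new = 8.7 - 0.1 * 3.6 = 8.34
Absolute difference = |8.664 - 8.34|
= 0.3240

0.3240


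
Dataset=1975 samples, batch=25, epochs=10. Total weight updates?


Iterations per epoch = 1975 / 25 = 79
Total updates = iterations_per_epoch * epochs
= 79 * 10
= 790

790


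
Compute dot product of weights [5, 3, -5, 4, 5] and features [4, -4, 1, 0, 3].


Element-wise products:
5 * 4 = 20
3 * -4 = -12
-5 * 1 = -5
4 * 0 = 0
5 * 3 = 15
Sum = 20 + -12 + -5 + 0 + 15
= 18

18


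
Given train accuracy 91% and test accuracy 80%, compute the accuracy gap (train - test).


Gap = train_accuracy - test_accuracy
= 91 - 80
= 11%
This gap suggests the model is overfitting.

11


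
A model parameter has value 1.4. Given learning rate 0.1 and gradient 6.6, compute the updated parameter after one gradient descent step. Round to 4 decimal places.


w_new = w_old - lr * gradient
= 1.4 - 0.1 * 6.6
= 1.4 - (0.66)
= 0.7400

0.7400


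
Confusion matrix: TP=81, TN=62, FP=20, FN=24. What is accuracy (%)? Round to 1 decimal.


Accuracy = (TP + TN) / (TP + TN + FP + FN) * 100
= (81 + 62) / (81 + 62 + 20 + 24)
= 143 / 187
= 0.7647
= 76.5%

76.5


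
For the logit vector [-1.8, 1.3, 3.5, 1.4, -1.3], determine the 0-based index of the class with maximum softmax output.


Softmax is a monotonic transformation, so it preserves the argmax.
We need to find the index of the maximum logit.
Index 0: -1.8
Index 1: 1.3
Index 2: 3.5
Index 3: 1.4
Index 4: -1.3
Maximum logit = 3.5 at index 2

2


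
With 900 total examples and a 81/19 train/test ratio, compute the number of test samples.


Train samples = 900 * 81% = 729
Test samples = 900 - 729
= 171

171


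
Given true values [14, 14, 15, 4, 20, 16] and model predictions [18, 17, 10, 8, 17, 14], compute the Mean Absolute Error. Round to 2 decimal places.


Absolute errors: [4, 3, 5, 4, 3, 2]
Sum of absolute errors = 21
MAE = 21 / 6 = 3.50

3.50


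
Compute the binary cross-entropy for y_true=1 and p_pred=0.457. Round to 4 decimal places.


For y=1: Loss = -log(p)
= -log(0.457)
= -(-0.7831)
= 0.7831

0.7831


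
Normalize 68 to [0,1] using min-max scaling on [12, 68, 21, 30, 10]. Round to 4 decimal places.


Min = 10, Max = 68
Range = 68 - 10 = 58
Scaled = (x - min) / (max - min)
= (68 - 10) / 58
= 58 / 58
= 1.0000

1.0000


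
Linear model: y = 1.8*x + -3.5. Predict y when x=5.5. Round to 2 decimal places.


y = 1.8 * 5.5 + (-3.5)
= 9.9 + (-3.5)
= 6.40

6.40


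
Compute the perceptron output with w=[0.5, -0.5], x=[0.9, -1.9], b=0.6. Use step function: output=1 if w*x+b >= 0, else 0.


z = w . x + b
= 0.5*0.9 + -0.5*-1.9 + 0.6
= 0.45 + 0.95 + 0.6
= 1.4 + 0.6
= 2.0
Since z = 2.0 >= 0, output = 1

1


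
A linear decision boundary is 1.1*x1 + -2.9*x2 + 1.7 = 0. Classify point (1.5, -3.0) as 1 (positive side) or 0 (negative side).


Compute 1.1 * 1.5 + -2.9 * -3.0 + 1.7
= 1.65 + 8.7 + 1.7
= 12.05
Since 12.05 >= 0, the point is on the positive side.

1


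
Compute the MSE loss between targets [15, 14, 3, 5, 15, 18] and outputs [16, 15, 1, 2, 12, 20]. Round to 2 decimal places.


Differences: [-1, -1, 2, 3, 3, -2]
Squared errors: [1, 1, 4, 9, 9, 4]
Sum of squared errors = 28
MSE = 28 / 6 = 4.67

4.67


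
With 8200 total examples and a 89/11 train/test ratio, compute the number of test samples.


Train samples = 8200 * 89% = 7298
Test samples = 8200 - 7298
= 902

902


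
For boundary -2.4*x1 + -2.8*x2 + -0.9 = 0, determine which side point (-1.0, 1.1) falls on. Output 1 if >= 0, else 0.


Compute -2.4 * -1.0 + -2.8 * 1.1 + -0.9
= 2.4 + -3.08 + -0.9
= -1.58
Since -1.58 < 0, the point is on the negative side.

0


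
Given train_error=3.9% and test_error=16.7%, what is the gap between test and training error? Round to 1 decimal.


Generalization gap = test_error - train_error
= 16.7 - 3.9
= 12.8%
A large gap suggests overfitting.

12.8


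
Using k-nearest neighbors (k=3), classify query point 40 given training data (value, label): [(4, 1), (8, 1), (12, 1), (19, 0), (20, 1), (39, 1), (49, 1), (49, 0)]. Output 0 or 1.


Distances from query 40:
Point 39 (class 1): distance = 1
Point 49 (class 0): distance = 9
Point 49 (class 1): distance = 9
K=3 nearest neighbors: classes = [1, 0, 1]
Votes for class 1: 2 / 3
Majority vote => class 1

1


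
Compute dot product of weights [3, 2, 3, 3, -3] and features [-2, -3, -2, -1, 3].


Element-wise products:
3 * -2 = -6
2 * -3 = -6
3 * -2 = -6
3 * -1 = -3
-3 * 3 = -9
Sum = -6 + -6 + -6 + -3 + -9
= -30

-30


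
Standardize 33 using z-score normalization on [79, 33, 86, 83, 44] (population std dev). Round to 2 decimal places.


Mean = (79 + 33 + 86 + 83 + 44) / 5 = 65.0
Variance = sum((x_i - mean)^2) / n = 485.2
Std = sqrt(485.2) = 22.0273
Z = (x - mean) / std
= (33 - 65.0) / 22.0273
= -32.0 / 22.0273
= -1.45

-1.45


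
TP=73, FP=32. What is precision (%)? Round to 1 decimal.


Precision = TP / (TP + FP) * 100
= 73 / (73 + 32)
= 73 / 105
= 0.6952
= 69.5%

69.5


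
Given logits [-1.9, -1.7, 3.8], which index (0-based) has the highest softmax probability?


Softmax is a monotonic transformation, so it preserves the argmax.
We need to find the index of the maximum logit.
Index 0: -1.9
Index 1: -1.7
Index 2: 3.8
Maximum logit = 3.8 at index 2

2


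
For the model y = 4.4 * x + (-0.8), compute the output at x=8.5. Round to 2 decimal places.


y = 4.4 * 8.5 + (-0.8)
= 37.4 + (-0.8)
= 36.60

36.60


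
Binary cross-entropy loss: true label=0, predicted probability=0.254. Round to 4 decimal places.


For y=0: Loss = -log(1-p)
= -log(1 - 0.254)
= -log(0.746)
= -(-0.293)
= 0.2930

0.2930


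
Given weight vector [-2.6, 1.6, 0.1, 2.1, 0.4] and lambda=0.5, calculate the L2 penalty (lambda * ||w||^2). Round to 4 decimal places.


Squaring each weight:
(-2.6)^2 = 6.76
1.6^2 = 2.56
0.1^2 = 0.01
2.1^2 = 4.41
0.4^2 = 0.16
Sum of squares = 13.9
Penalty = 0.5 * 13.9 = 6.9500

6.9500


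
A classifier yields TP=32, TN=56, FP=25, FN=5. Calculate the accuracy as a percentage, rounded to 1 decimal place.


Accuracy = (TP + TN) / (TP + TN + FP + FN) * 100
= (32 + 56) / (32 + 56 + 25 + 5)
= 88 / 118
= 0.7458
= 74.6%

74.6


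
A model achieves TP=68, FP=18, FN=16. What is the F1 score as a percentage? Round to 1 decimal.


Precision = TP / (TP + FP) = 68 / 86 = 0.7907
Recall = TP / (TP + FN) = 68 / 84 = 0.8095
F1 = 2 * P * R / (P + R)
= 2 * 0.7907 * 0.8095 / (0.7907 + 0.8095)
= 1.2802 / 1.6002
= 0.8
As percentage: 80.0%

80.0


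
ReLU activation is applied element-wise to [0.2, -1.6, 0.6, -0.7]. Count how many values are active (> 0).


ReLU(x) = max(0, x) for each element:
ReLU(0.2) = 0.2
ReLU(-1.6) = 0
ReLU(0.6) = 0.6
ReLU(-0.7) = 0
Active neurons (>0): 2

2


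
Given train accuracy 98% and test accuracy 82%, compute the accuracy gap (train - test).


Gap = train_accuracy - test_accuracy
= 98 - 82
= 16%
This gap suggests the model is overfitting.

16


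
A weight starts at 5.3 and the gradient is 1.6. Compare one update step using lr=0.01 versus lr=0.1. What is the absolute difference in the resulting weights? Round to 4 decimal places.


With lr=0.01: w_new = 5.3 - 0.01 * 1.6 = 5.284
With lr=0.1: w_new = 5.3 - 0.1 * 1.6 = 5.14
Absolute difference = |5.284 - 5.14|
= 0.1440

0.1440


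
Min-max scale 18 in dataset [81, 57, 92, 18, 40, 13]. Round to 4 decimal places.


Min = 13, Max = 92
Range = 92 - 13 = 79
Scaled = (x - min) / (max - min)
= (18 - 13) / 79
= 5 / 79
= 0.0633

0.0633


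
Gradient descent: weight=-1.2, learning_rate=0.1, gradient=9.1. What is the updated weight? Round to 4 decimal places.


w_new = w_old - lr * gradient
= -1.2 - 0.1 * 9.1
= -1.2 - (0.91)
= -2.1100

-2.1100


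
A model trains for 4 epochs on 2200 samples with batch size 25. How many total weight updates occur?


Iterations per epoch = 2200 / 25 = 88
Total updates = iterations_per_epoch * epochs
= 88 * 4
= 352

352


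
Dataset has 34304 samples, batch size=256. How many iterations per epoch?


Iterations per epoch = dataset_size / batch_size
= 34304 / 256
= 134

134


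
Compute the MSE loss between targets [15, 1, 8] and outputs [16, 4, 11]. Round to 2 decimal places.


Differences: [-1, -3, -3]
Squared errors: [1, 9, 9]
Sum of squared errors = 19
MSE = 19 / 3 = 6.33

6.33


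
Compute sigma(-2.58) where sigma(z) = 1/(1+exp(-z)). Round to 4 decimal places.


sigmoid(z) = 1 / (1 + exp(-z))
exp(-(-2.58)) = exp(2.58) = 13.1971
1 + 13.1971 = 14.1971
1 / 14.1971 = 0.0704

0.0704


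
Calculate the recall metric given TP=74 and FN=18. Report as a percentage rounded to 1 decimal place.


Recall = TP / (TP + FN) * 100
= 74 / (74 + 18)
= 74 / 92
= 0.8043
= 80.4%

80.4


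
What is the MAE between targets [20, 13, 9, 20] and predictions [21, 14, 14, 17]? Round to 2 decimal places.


Absolute errors: [1, 1, 5, 3]
Sum of absolute errors = 10
MAE = 10 / 4 = 2.50

2.50


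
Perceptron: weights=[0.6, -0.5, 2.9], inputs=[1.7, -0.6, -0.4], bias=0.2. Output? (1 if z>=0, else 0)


z = w . x + b
= 0.6*1.7 + -0.5*-0.6 + 2.9*-0.4 + 0.2
= 1.02 + 0.3 + -1.16 + 0.2
= 0.16 + 0.2
= 0.36
Since z = 0.36 >= 0, output = 1

1


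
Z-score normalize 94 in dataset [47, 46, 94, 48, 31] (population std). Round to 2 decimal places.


Mean = (47 + 46 + 94 + 48 + 31) / 5 = 53.2
Variance = sum((x_i - mean)^2) / n = 454.96
Std = sqrt(454.96) = 21.3298
Z = (x - mean) / std
= (94 - 53.2) / 21.3298
= 40.8 / 21.3298
= 1.91

1.91


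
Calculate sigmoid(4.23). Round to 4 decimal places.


sigmoid(z) = 1 / (1 + exp(-z))
exp(-(4.23)) = exp(-4.23) = 0.0146
1 + 0.0146 = 1.0146
1 / 1.0146 = 0.9857

0.9857


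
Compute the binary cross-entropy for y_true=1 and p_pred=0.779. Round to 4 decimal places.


For y=1: Loss = -log(p)
= -log(0.779)
= -(-0.2497)
= 0.2497

0.2497


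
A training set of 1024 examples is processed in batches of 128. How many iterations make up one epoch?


Iterations per epoch = dataset_size / batch_size
= 1024 / 128
= 8

8


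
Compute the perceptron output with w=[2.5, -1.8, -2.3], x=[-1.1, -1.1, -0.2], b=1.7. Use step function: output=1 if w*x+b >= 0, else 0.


z = w . x + b
= 2.5*-1.1 + -1.8*-1.1 + -2.3*-0.2 + 1.7
= -2.75 + 1.98 + 0.46 + 1.7
= -0.31 + 1.7
= 1.39
Since z = 1.39 >= 0, output = 1

1


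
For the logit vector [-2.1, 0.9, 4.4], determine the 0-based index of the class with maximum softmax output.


Softmax is a monotonic transformation, so it preserves the argmax.
We need to find the index of the maximum logit.
Index 0: -2.1
Index 1: 0.9
Index 2: 4.4
Maximum logit = 4.4 at index 2

2


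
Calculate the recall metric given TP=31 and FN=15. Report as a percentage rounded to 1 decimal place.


Recall = TP / (TP + FN) * 100
= 31 / (31 + 15)
= 31 / 46
= 0.6739
= 67.4%

67.4


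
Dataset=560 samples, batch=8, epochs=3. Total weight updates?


Iterations per epoch = 560 / 8 = 70
Total updates = iterations_per_epoch * epochs
= 70 * 3
= 210

210


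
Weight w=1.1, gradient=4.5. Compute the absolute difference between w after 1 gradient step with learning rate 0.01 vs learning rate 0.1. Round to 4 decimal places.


With lr=0.01: w_new = 1.1 - 0.01 * 4.5 = 1.055
With lr=0.1: w_new = 1.1 - 0.1 * 4.5 = 0.65
Absolute difference = |1.055 - 0.65|
= 0.4050

0.4050


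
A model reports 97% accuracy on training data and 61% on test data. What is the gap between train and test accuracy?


Gap = train_accuracy - test_accuracy
= 97 - 61
= 36%
This large gap strongly indicates overfitting.

36


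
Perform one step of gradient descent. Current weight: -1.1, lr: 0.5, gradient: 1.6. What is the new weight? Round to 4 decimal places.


w_new = w_old - lr * gradient
= -1.1 - 0.5 * 1.6
= -1.1 - (0.8)
= -1.9000

-1.9000


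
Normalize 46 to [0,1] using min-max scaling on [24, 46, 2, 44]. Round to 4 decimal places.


Min = 2, Max = 46
Range = 46 - 2 = 44
Scaled = (x - min) / (max - min)
= (46 - 2) / 44
= 44 / 44
= 1.0000

1.0000


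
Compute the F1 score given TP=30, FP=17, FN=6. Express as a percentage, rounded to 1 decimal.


Precision = TP / (TP + FP) = 30 / 47 = 0.6383
Recall = TP / (TP + FN) = 30 / 36 = 0.8333
F1 = 2 * P * R / (P + R)
= 2 * 0.6383 * 0.8333 / (0.6383 + 0.8333)
= 1.0638 / 1.4716
= 0.7229
As percentage: 72.3%

72.3


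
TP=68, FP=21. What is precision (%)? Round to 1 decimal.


Precision = TP / (TP + FP) * 100
= 68 / (68 + 21)
= 68 / 89
= 0.764
= 76.4%

76.4


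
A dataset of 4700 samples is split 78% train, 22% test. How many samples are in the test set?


Train samples = 4700 * 78% = 3666
Test samples = 4700 - 3666
= 1034

1034


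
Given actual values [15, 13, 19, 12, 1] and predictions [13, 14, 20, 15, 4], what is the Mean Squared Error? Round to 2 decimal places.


Differences: [2, -1, -1, -3, -3]
Squared errors: [4, 1, 1, 9, 9]
Sum of squared errors = 24
MSE = 24 / 5 = 4.80

4.80


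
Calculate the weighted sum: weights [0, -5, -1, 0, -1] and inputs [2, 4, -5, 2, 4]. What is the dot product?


Element-wise products:
0 * 2 = 0
-5 * 4 = -20
-1 * -5 = 5
0 * 2 = 0
-1 * 4 = -4
Sum = 0 + -20 + 5 + 0 + -4
= -19

-19


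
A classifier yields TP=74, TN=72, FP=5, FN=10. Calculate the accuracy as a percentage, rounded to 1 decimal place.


Accuracy = (TP + TN) / (TP + TN + FP + FN) * 100
= (74 + 72) / (74 + 72 + 5 + 10)
= 146 / 161
= 0.9068
= 90.7%

90.7


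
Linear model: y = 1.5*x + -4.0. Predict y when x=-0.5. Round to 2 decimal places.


y = 1.5 * -0.5 + (-4.0)
= -0.75 + (-4.0)
= -4.75

-4.75


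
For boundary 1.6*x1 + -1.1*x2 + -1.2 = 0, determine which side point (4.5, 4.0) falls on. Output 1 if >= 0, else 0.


Compute 1.6 * 4.5 + -1.1 * 4.0 + -1.2
= 7.2 + -4.4 + -1.2
= 1.6
Since 1.6 >= 0, the point is on the positive side.

1


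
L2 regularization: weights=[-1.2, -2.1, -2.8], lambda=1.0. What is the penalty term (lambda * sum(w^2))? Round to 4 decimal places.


Squaring each weight:
(-1.2)^2 = 1.44
(-2.1)^2 = 4.41
(-2.8)^2 = 7.84
Sum of squares = 13.69
Penalty = 1.0 * 13.69 = 13.6900

13.6900


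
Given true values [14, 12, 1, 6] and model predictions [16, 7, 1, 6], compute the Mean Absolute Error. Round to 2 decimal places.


Absolute errors: [2, 5, 0, 0]
Sum of absolute errors = 7
MAE = 7 / 4 = 1.75

1.75


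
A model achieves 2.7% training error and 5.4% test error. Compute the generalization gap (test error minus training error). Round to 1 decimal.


Generalization gap = test_error - train_error
= 5.4 - 2.7
= 2.7%
A moderate gap.

2.7


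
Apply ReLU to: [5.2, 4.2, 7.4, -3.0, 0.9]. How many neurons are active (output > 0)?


ReLU(x) = max(0, x) for each element:
ReLU(5.2) = 5.2
ReLU(4.2) = 4.2
ReLU(7.4) = 7.4
ReLU(-3.0) = 0
ReLU(0.9) = 0.9
Active neurons (>0): 4

4


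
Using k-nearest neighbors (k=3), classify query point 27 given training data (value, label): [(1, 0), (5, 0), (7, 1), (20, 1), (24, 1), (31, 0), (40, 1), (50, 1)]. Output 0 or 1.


Distances from query 27:
Point 24 (class 1): distance = 3
Point 31 (class 0): distance = 4
Point 20 (class 1): distance = 7
K=3 nearest neighbors: classes = [1, 0, 1]
Votes for class 1: 2 / 3
Majority vote => class 1

1


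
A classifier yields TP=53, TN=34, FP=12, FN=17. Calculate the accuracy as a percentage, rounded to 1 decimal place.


Accuracy = (TP + TN) / (TP + TN + FP + FN) * 100
= (53 + 34) / (53 + 34 + 12 + 17)
= 87 / 116
= 0.75
= 75.0%

75.0


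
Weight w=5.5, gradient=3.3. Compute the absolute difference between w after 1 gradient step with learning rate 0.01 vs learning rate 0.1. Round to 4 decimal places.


With lr=0.01: w_new = 5.5 - 0.01 * 3.3 = 5.467
With lr=0.1: w_new = 5.5 - 0.1 * 3.3 = 5.17
Absolute difference = |5.467 - 5.17|
= 0.2970

0.2970


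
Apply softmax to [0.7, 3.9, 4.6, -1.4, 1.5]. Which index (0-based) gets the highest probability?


Softmax is a monotonic transformation, so it preserves the argmax.
We need to find the index of the maximum logit.
Index 0: 0.7
Index 1: 3.9
Index 2: 4.6
Index 3: -1.4
Index 4: 1.5
Maximum logit = 4.6 at index 2

2


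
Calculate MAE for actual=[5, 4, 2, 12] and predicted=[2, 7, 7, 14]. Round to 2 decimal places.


Absolute errors: [3, 3, 5, 2]
Sum of absolute errors = 13
MAE = 13 / 4 = 3.25

3.25


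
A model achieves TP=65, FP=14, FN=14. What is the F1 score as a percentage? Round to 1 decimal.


Precision = TP / (TP + FP) = 65 / 79 = 0.8228
Recall = TP / (TP + FN) = 65 / 79 = 0.8228
F1 = 2 * P * R / (P + R)
= 2 * 0.8228 * 0.8228 / (0.8228 + 0.8228)
= 1.3539 / 1.6456
= 0.8228
As percentage: 82.3%

82.3


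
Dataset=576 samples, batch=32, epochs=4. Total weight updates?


Iterations per epoch = 576 / 32 = 18
Total updates = iterations_per_epoch * epochs
= 18 * 4
= 72

72


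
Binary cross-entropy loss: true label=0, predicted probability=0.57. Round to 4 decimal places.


For y=0: Loss = -log(1-p)
= -log(1 - 0.57)
= -log(0.43)
= -(-0.844)
= 0.8440

0.8440


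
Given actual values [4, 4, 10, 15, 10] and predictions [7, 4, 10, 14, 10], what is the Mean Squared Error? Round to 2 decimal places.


Differences: [-3, 0, 0, 1, 0]
Squared errors: [9, 0, 0, 1, 0]
Sum of squared errors = 10
MSE = 10 / 5 = 2.00

2.00


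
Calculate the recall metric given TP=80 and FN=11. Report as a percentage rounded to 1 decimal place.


Recall = TP / (TP + FN) * 100
= 80 / (80 + 11)
= 80 / 91
= 0.8791
= 87.9%

87.9


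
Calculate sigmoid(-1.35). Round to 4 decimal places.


sigmoid(z) = 1 / (1 + exp(-z))
exp(-(-1.35)) = exp(1.35) = 3.8574
1 + 3.8574 = 4.8574
1 / 4.8574 = 0.2059

0.2059


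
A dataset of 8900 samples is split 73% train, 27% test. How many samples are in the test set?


Train samples = 8900 * 73% = 6497
Test samples = 8900 - 6497
= 2403

2403


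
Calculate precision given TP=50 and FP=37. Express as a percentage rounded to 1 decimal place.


Precision = TP / (TP + FP) * 100
= 50 / (50 + 37)
= 50 / 87
= 0.5747
= 57.5%

57.5


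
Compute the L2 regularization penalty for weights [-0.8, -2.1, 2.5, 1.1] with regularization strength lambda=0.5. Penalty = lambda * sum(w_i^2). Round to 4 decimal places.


Squaring each weight:
(-0.8)^2 = 0.64
(-2.1)^2 = 4.41
2.5^2 = 6.25
1.1^2 = 1.21
Sum of squares = 12.51
Penalty = 0.5 * 12.51 = 6.2550

6.2550


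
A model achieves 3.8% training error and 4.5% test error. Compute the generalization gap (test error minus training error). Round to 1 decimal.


Generalization gap = test_error - train_error
= 4.5 - 3.8
= 0.7%
A small gap suggests good generalization.

0.7


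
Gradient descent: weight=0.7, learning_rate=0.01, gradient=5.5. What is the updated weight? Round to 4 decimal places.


w_new = w_old - lr * gradient
= 0.7 - 0.01 * 5.5
= 0.7 - (0.055)
= 0.6450

0.6450
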